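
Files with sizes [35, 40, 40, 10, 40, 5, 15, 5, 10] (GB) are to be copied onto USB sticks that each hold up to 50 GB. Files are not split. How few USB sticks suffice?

4

Total = 40 + 40 + 40 + 35 + 15 + 10 + 10 + 5 + 5 = 200 GB.
Lower bound: ⌈200/50⌉ = 4 USB sticks.
A packing using 4 USB sticks:
  USB stick 1: 40 + 10 = 50
  USB stick 2: 40 + 10 = 50
  USB stick 3: 40 + 5 + 5 = 50
  USB stick 4: 35 + 15 = 50
This matches the lower bound, so 4 is optimal.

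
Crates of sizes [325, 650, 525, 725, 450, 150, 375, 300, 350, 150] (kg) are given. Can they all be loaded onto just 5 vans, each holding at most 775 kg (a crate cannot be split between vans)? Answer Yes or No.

Total = 4000 kg; ⌈4000/775⌉ = 6.
At least 6 vans are required, but only 5 are allowed.

No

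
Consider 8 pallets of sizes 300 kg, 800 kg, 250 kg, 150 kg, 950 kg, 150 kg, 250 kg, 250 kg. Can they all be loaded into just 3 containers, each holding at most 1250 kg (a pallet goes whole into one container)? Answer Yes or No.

Yes

A valid assignment using 3 containers:
  container 1: 950 + 300 = 1250
  container 2: 800 + 250 + 150 = 1200
  container 3: 250 + 250 + 150 = 650
Every load is within 1250 kg, so 3 containers suffice.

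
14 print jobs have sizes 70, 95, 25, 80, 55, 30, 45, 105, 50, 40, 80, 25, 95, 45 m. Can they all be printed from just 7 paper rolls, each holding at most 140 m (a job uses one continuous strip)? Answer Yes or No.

A valid assignment using 7 paper rolls:
  roll 1: 105 + 30 = 135
  roll 2: 95 + 45 = 140
  roll 3: 95 + 45 = 140
  roll 4: 80 + 55 = 135
  roll 5: 80 + 50 = 130
  roll 6: 70 + 40 + 25 = 135
  roll 7: 25 = 25
Every load is within 140 m, so 7 paper rolls suffice.

Yes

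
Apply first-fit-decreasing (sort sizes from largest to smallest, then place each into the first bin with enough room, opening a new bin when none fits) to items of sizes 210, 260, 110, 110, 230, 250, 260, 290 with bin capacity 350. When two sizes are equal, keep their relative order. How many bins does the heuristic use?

Sorted descending: 290, 260, 260, 250, 230, 210, 110, 110.
  290 → bin 1 (new)  [load 290/350]
  260 → bin 2 (new)  [load 260/350]
  260 → bin 3 (new)  [load 260/350]
  250 → bin 4 (new)  [load 250/350]
  230 → bin 5 (new)  [load 230/350]
  210 → bin 6 (new)  [load 210/350]
  110 → bin 5  [load 340/350]
  110 → bin 6  [load 320/350]
6 bins opened.

6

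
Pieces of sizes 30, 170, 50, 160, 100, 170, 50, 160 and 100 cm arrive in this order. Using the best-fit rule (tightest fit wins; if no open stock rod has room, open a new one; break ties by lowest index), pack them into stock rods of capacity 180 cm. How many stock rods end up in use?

6

  30 → stock rod 1 (new)  [load 30/180]
  170 → stock rod 2 (new)  [load 170/180]
  50 → stock rod 1  [load 80/180]
  160 → stock rod 3 (new)  [load 160/180]
  100 → stock rod 1  [load 180/180]
  170 → stock rod 4 (new)  [load 170/180]
  50 → stock rod 5 (new)  [load 50/180]
  160 → stock rod 6 (new)  [load 160/180]
  100 → stock rod 5  [load 150/180]
6 stock rods opened.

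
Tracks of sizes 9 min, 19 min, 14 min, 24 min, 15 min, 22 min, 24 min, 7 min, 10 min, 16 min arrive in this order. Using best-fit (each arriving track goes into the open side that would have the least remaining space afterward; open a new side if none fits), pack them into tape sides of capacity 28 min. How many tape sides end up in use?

  9 → side 1 (new)  [load 9/28]
  19 → side 1  [load 28/28]
  14 → side 2 (new)  [load 14/28]
  24 → side 3 (new)  [load 24/28]
  15 → side 4 (new)  [load 15/28]
  22 → side 5 (new)  [load 22/28]
  24 → side 6 (new)  [load 24/28]
  7 → side 4  [load 22/28]
  10 → side 2  [load 24/28]
  16 → side 7 (new)  [load 16/28]
7 tape sides opened.

7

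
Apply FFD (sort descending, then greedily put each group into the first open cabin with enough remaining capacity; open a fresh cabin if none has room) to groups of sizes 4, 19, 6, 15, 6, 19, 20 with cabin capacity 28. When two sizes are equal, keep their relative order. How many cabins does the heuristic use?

4

Sorted descending: 20, 19, 19, 15, 6, 6, 4.
  20 → cabin 1 (new)  [load 20/28]
  19 → cabin 2 (new)  [load 19/28]
  19 → cabin 3 (new)  [load 19/28]
  15 → cabin 4 (new)  [load 15/28]
  6 → cabin 1  [load 26/28]
  6 → cabin 2  [load 25/28]
  4 → cabin 3  [load 23/28]
4 cabins opened.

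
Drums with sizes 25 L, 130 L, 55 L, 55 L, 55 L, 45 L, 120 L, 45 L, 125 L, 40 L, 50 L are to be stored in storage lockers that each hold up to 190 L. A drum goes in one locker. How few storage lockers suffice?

4

Total = 130 + 125 + 120 + 55 + 55 + 55 + 50 + 45 + 45 + 40 + 25 = 745 L.
Lower bound: ⌈745/190⌉ = 4 storage lockers.
A packing using 4 storage lockers:
  locker 1: 130 + 55 = 185
  locker 2: 125 + 55 = 180
  locker 3: 120 + 45 + 25 = 190
  locker 4: 55 + 50 + 45 + 40 = 190
This matches the lower bound, so 4 is optimal.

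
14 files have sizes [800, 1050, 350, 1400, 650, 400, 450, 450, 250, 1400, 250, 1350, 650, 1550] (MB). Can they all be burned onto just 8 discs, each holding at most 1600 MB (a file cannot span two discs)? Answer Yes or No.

Yes

A valid assignment using 8 discs:
  disc 1: 1550 = 1550
  disc 2: 1400 = 1400
  disc 3: 1400 = 1400
  disc 4: 1350 + 250 = 1600
  disc 5: 1050 + 450 = 1500
  disc 6: 800 + 650 = 1450
  disc 7: 650 + 450 + 400 = 1500
  disc 8: 350 + 250 = 600
Every load is within 1600 MB, so 8 discs suffice.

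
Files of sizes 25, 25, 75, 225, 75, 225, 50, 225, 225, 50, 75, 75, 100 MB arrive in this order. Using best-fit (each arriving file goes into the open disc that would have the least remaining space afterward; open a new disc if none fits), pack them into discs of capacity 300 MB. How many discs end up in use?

5

  25 → disc 1 (new)  [load 25/300]
  25 → disc 1  [load 50/300]
  75 → disc 1  [load 125/300]
  225 → disc 2 (new)  [load 225/300]
  75 → disc 2  [load 300/300]
  225 → disc 3 (new)  [load 225/300]
  50 → disc 3  [load 275/300]
  225 → disc 4 (new)  [load 225/300]
  225 → disc 5 (new)  [load 225/300]
  50 → disc 4  [load 275/300]
  75 → disc 5  [load 300/300]
  75 → disc 1  [load 200/300]
  100 → disc 1  [load 300/300]
5 discs opened.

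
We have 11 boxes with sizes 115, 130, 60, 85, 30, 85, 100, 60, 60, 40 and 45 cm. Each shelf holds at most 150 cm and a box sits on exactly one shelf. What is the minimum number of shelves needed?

6

Total = 130 + 115 + 100 + 85 + 85 + 60 + 60 + 60 + 45 + 40 + 30 = 810 cm.
Lower bound: ⌈810/150⌉ = 6 shelves.
A packing using 6 shelves:
  shelf 1: 130 = 130
  shelf 2: 115 + 30 = 145
  shelf 3: 100 + 45 = 145
  shelf 4: 85 + 60 = 145
  shelf 5: 85 + 60 = 145
  shelf 6: 60 + 40 = 100
This matches the lower bound, so 6 is optimal.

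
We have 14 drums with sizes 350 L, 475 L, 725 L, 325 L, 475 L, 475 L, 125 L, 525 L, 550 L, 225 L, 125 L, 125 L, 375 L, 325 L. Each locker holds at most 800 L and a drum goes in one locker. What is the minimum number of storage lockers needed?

7

Total = 725 + 550 + 525 + 475 + 475 + 475 + 375 + 350 + 325 + 325 + 225 + 125 + 125 + 125 = 5200 L.
Lower bound: ⌈5200/800⌉ = 7 storage lockers.
A packing using 7 storage lockers:
  locker 1: 725 = 725
  locker 2: 550 + 225 = 775
  locker 3: 525 + 125 + 125 = 775
  locker 4: 475 + 325 = 800
  locker 5: 475 + 325 = 800
  locker 6: 475 + 125 = 600
  locker 7: 375 + 350 = 725
This matches the lower bound, so 7 is optimal.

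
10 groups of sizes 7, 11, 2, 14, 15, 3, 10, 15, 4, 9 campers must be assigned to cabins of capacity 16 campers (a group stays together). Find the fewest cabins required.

6

Total = 15 + 15 + 14 + 11 + 10 + 9 + 7 + 4 + 3 + 2 = 90 campers.
Lower bound: ⌈90/16⌉ = 6 cabins.
A packing using 6 cabins:
  cabin 1: 15 = 15
  cabin 2: 15 = 15
  cabin 3: 14 + 2 = 16
  cabin 4: 11 + 4 = 15
  cabin 5: 10 + 3 = 13
  cabin 6: 9 + 7 = 16
This matches the lower bound, so 6 is optimal.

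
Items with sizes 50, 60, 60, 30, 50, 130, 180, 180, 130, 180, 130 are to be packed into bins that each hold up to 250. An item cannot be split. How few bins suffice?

6

Total = 180 + 180 + 180 + 130 + 130 + 130 + 60 + 60 + 50 + 50 + 30 = 1180.
Lower bound: ⌈1180/250⌉ = 5 bins.
Also, 6 items each exceed 125, and no two of those can share a bin, so at least 6 bins are needed.
A packing using 6 bins:
  bin 1: 180 + 60 = 240
  bin 2: 180 + 60 = 240
  bin 3: 180 + 50 = 230
  bin 4: 130 + 50 + 30 = 210
  bin 5: 130 = 130
  bin 6: 130 = 130
This matches the lower bound, so 6 is optimal.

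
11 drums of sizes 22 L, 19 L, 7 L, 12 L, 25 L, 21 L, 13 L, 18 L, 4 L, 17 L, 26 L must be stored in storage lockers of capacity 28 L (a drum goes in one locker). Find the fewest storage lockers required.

Total = 26 + 25 + 22 + 21 + 19 + 18 + 17 + 13 + 12 + 7 + 4 = 184 L.
Lower bound: ⌈184/28⌉ = 7 storage lockers.
A packing using 8 storage lockers:
  locker 1: 26 = 26
  locker 2: 25 = 25
  locker 3: 22 + 4 = 26
  locker 4: 21 + 7 = 28
  locker 5: 19 = 19
  locker 6: 18 = 18
  locker 7: 17 = 17
  locker 8: 13 + 12 = 25
No arrangement into 7 storage lockers stays within capacity, so 8 is optimal.

8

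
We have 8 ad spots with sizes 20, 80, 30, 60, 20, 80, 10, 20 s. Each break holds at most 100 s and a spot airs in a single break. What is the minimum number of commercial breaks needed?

4

Total = 80 + 80 + 60 + 30 + 20 + 20 + 20 + 10 = 320 s.
Lower bound: ⌈320/100⌉ = 4 commercial breaks.
A packing using 4 commercial breaks:
  break 1: 80 + 20 = 100
  break 2: 80 + 20 = 100
  break 3: 60 + 30 + 10 = 100
  break 4: 20 = 20
This matches the lower bound, so 4 is optimal.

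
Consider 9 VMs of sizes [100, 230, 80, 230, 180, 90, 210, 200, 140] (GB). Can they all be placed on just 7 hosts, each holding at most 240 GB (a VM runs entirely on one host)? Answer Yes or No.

Yes

A valid assignment using 7 hosts:
  host 1: 230 = 230
  host 2: 230 = 230
  host 3: 210 = 210
  host 4: 200 = 200
  host 5: 180 = 180
  host 6: 140 + 100 = 240
  host 7: 90 + 80 = 170
Every load is within 240 GB, so 7 hosts suffice.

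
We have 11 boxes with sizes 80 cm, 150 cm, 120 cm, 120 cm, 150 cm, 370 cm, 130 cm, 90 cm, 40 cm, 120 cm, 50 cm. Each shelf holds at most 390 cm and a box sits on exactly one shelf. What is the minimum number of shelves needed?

4

Total = 370 + 150 + 150 + 130 + 120 + 120 + 120 + 90 + 80 + 50 + 40 = 1420 cm.
Lower bound: ⌈1420/390⌉ = 4 shelves.
A packing using 4 shelves:
  shelf 1: 370 = 370
  shelf 2: 150 + 150 + 90 = 390
  shelf 3: 130 + 120 + 120 = 370
  shelf 4: 120 + 80 + 50 + 40 = 290
This matches the lower bound, so 4 is optimal.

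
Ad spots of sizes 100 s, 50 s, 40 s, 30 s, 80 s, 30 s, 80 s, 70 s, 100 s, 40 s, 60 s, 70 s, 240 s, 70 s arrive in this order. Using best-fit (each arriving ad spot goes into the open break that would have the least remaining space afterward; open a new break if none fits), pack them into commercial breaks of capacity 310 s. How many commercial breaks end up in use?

  100 → break 1 (new)  [load 100/310]
  50 → break 1  [load 150/310]
  40 → break 1  [load 190/310]
  30 → break 1  [load 220/310]
  80 → break 1  [load 300/310]
  30 → break 2 (new)  [load 30/310]
  80 → break 2  [load 110/310]
  70 → break 2  [load 180/310]
  100 → break 2  [load 280/310]
  40 → break 3 (new)  [load 40/310]
  60 → break 3  [load 100/310]
  70 → break 3  [load 170/310]
  240 → break 4 (new)  [load 240/310]
  70 → break 4  [load 310/310]
4 commercial breaks opened.

4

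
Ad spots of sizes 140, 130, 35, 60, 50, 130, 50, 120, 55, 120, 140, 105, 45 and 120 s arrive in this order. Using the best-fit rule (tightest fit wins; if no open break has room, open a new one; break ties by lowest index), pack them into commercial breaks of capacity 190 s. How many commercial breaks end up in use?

8

  140 → break 1 (new)  [load 140/190]
  130 → break 2 (new)  [load 130/190]
  35 → break 1  [load 175/190]
  60 → break 2  [load 190/190]
  50 → break 3 (new)  [load 50/190]
  130 → break 3  [load 180/190]
  50 → break 4 (new)  [load 50/190]
  120 → break 4  [load 170/190]
  55 → break 5 (new)  [load 55/190]
  120 → break 5  [load 175/190]
  140 → break 6 (new)  [load 140/190]
  105 → break 7 (new)  [load 105/190]
  45 → break 6  [load 185/190]
  120 → break 8 (new)  [load 120/190]
8 commercial breaks opened.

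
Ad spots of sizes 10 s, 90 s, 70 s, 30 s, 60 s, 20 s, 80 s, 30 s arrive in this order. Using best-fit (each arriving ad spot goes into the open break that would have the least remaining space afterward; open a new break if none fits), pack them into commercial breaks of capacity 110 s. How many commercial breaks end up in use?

4

  10 → break 1 (new)  [load 10/110]
  90 → break 1  [load 100/110]
  70 → break 2 (new)  [load 70/110]
  30 → break 2  [load 100/110]
  60 → break 3 (new)  [load 60/110]
  20 → break 3  [load 80/110]
  80 → break 4 (new)  [load 80/110]
  30 → break 3  [load 110/110]
4 commercial breaks opened.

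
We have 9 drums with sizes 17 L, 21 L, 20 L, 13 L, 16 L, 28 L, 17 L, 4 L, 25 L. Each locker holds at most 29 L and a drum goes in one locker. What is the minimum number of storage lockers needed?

Total = 28 + 25 + 21 + 20 + 17 + 17 + 16 + 13 + 4 = 161 L.
Lower bound: ⌈161/29⌉ = 6 storage lockers.
Also, 7 drums each exceed 29/2 L, and no two of those can share a locker, so at least 7 storage lockers are needed.
A packing using 7 storage lockers:
  locker 1: 28 = 28
  locker 2: 25 + 4 = 29
  locker 3: 21 = 21
  locker 4: 20 = 20
  locker 5: 17 = 17
  locker 6: 17 = 17
  locker 7: 16 + 13 = 29
This matches the lower bound, so 7 is optimal.

7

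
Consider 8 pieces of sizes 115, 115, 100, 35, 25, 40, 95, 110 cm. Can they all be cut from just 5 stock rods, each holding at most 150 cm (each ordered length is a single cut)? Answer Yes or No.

A valid assignment using 5 stock rods:
  stock rod 1: 115 + 35 = 150
  stock rod 2: 115 + 25 = 140
  stock rod 3: 110 + 40 = 150
  stock rod 4: 100 = 100
  stock rod 5: 95 = 95
Every load is within 150 cm, so 5 stock rods suffice.

Yes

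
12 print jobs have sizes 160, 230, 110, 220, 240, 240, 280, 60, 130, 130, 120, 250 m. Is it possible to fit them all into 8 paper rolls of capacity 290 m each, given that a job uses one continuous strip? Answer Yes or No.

No

Total = 2170 m; ⌈2170/290⌉ = 8.
The bound of 8 does not rule out 8, but exhaustive search shows no assignment into 8 paper rolls of capacity 290 m exists — the minimum is 9.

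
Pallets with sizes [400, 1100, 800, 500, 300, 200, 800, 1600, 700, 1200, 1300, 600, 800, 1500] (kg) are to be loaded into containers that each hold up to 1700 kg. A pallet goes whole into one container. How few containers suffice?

Total = 1600 + 1500 + 1300 + 1200 + 1100 + 800 + 800 + 800 + 700 + 600 + 500 + 400 + 300 + 200 = 11800 kg.
Lower bound: ⌈11800/1700⌉ = 7 containers.
A packing using 8 containers:
  container 1: 1600 = 1600
  container 2: 1500 + 200 = 1700
  container 3: 1300 + 400 = 1700
  container 4: 1200 + 500 = 1700
  container 5: 1100 + 600 = 1700
  container 6: 800 + 800 = 1600
  container 7: 800 + 700 = 1500
  container 8: 300 = 300
No arrangement into 7 containers stays within capacity, so 8 is optimal.

8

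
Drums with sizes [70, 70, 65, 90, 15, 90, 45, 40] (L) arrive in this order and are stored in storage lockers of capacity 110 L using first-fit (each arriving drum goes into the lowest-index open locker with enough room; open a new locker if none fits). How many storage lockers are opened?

  70 → locker 1 (new)  [load 70/110]
  70 → locker 2 (new)  [load 70/110]
  65 → locker 3 (new)  [load 65/110]
  90 → locker 4 (new)  [load 90/110]
  15 → locker 1  [load 85/110]
  90 → locker 5 (new)  [load 90/110]
  45 → locker 3  [load 110/110]
  40 → locker 2  [load 110/110]
5 storage lockers opened.

5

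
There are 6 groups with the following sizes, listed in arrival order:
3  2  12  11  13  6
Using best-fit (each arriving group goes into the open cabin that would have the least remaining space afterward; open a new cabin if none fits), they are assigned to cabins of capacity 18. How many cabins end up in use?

3

  3 → cabin 1 (new)  [load 3/18]
  2 → cabin 1  [load 5/18]
  12 → cabin 1  [load 17/18]
  11 → cabin 2 (new)  [load 11/18]
  13 → cabin 3 (new)  [load 13/18]
  6 → cabin 2  [load 17/18]
3 cabins opened.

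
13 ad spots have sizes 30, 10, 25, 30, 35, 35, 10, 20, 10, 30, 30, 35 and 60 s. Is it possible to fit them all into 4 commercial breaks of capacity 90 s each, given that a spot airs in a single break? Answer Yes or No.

A valid assignment using 4 commercial breaks:
  break 1: 60 + 30 = 90
  break 2: 35 + 35 + 20 = 90
  break 3: 35 + 30 + 25 = 90
  break 4: 30 + 30 + 10 + 10 + 10 = 90
Every load is within 90 s, so 4 commercial breaks suffice.

Yes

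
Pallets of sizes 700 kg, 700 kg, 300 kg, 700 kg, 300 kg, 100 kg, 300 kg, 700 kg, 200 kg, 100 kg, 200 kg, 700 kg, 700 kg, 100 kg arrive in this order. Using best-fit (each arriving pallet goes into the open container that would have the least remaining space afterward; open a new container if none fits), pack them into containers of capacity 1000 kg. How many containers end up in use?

6

  700 → container 1 (new)  [load 700/1000]
  700 → container 2 (new)  [load 700/1000]
  300 → container 1  [load 1000/1000]
  700 → container 3 (new)  [load 700/1000]
  300 → container 2  [load 1000/1000]
  100 → container 3  [load 800/1000]
  300 → container 4 (new)  [load 300/1000]
  700 → container 4  [load 1000/1000]
  200 → container 3  [load 1000/1000]
  100 → container 5 (new)  [load 100/1000]
  200 → container 5  [load 300/1000]
  700 → container 5  [load 1000/1000]
  700 → container 6 (new)  [load 700/1000]
  100 → container 6  [load 800/1000]
6 containers opened.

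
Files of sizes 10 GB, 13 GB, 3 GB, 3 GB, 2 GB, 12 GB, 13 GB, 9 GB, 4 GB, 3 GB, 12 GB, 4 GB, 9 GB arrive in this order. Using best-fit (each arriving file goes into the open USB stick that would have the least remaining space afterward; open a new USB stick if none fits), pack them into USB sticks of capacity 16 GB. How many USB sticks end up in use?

7

  10 → USB stick 1 (new)  [load 10/16]
  13 → USB stick 2 (new)  [load 13/16]
  3 → USB stick 2  [load 16/16]
  3 → USB stick 1  [load 13/16]
  2 → USB stick 1  [load 15/16]
  12 → USB stick 3 (new)  [load 12/16]
  13 → USB stick 4 (new)  [load 13/16]
  9 → USB stick 5 (new)  [load 9/16]
  4 → USB stick 3  [load 16/16]
  3 → USB stick 4  [load 16/16]
  12 → USB stick 6 (new)  [load 12/16]
  4 → USB stick 6  [load 16/16]
  9 → USB stick 7 (new)  [load 9/16]
7 USB sticks opened.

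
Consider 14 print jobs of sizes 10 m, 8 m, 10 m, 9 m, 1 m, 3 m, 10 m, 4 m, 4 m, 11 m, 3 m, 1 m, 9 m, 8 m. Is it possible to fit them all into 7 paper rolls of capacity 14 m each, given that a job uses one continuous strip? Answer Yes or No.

No

Total = 91 m; ⌈91/14⌉ = 7.
8 print jobs each exceed half the capacity and cannot share a roll, forcing at least 8 paper rolls.
At least 8 paper rolls are required, but only 7 are allowed.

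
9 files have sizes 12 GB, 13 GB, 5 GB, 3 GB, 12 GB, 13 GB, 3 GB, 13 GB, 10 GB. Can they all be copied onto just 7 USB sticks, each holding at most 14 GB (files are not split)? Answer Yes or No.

A valid assignment using 7 USB sticks:
  USB stick 1: 13 = 13
  USB stick 2: 13 = 13
  USB stick 3: 13 = 13
  USB stick 4: 12 = 12
  USB stick 5: 12 = 12
  USB stick 6: 10 + 3 = 13
  USB stick 7: 5 + 3 = 8
Every load is within 14 GB, so 7 USB sticks suffice.

Yes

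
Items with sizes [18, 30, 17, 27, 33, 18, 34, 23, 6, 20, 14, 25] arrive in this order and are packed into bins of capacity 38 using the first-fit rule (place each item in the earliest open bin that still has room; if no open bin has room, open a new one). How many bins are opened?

8

  18 → bin 1 (new)  [load 18/38]
  30 → bin 2 (new)  [load 30/38]
  17 → bin 1  [load 35/38]
  27 → bin 3 (new)  [load 27/38]
  33 → bin 4 (new)  [load 33/38]
  18 → bin 5 (new)  [load 18/38]
  34 → bin 6 (new)  [load 34/38]
  23 → bin 7 (new)  [load 23/38]
  6 → bin 2  [load 36/38]
  20 → bin 5  [load 38/38]
  14 → bin 7  [load 37/38]
  25 → bin 8 (new)  [load 25/38]
8 bins opened.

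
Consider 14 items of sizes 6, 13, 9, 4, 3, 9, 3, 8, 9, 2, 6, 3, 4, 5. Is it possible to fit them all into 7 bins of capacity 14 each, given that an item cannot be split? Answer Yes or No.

A valid assignment using 7 bins:
  bin 1: 13 = 13
  bin 2: 9 + 5 = 14
  bin 3: 9 + 4 = 13
  bin 4: 9 + 4 = 13
  bin 5: 8 + 6 = 14
  bin 6: 6 + 3 + 3 + 2 = 14
  bin 7: 3 = 3
Every load is within 14, so 7 bins suffice.

Yes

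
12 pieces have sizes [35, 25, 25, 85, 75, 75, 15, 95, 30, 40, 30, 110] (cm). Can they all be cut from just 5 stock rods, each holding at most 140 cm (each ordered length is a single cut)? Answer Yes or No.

Yes

A valid assignment using 5 stock rods:
  stock rod 1: 110 + 30 = 140
  stock rod 2: 95 + 40 = 135
  stock rod 3: 85 + 35 + 15 = 135
  stock rod 4: 75 + 30 + 25 = 130
  stock rod 5: 75 + 25 = 100
Every load is within 140 cm, so 5 stock rods suffice.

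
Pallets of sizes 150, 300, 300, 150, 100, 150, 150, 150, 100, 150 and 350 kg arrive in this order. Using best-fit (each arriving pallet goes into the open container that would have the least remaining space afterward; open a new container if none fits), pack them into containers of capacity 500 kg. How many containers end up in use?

5

  150 → container 1 (new)  [load 150/500]
  300 → container 1  [load 450/500]
  300 → container 2 (new)  [load 300/500]
  150 → container 2  [load 450/500]
  100 → container 3 (new)  [load 100/500]
  150 → container 3  [load 250/500]
  150 → container 3  [load 400/500]
  150 → container 4 (new)  [load 150/500]
  100 → container 3  [load 500/500]
  150 → container 4  [load 300/500]
  350 → container 5 (new)  [load 350/500]
5 containers opened.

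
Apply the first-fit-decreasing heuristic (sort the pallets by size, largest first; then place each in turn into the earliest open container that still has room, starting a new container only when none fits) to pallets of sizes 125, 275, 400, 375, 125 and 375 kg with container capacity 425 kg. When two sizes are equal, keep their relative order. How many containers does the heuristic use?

Sorted descending: 400, 375, 375, 275, 125, 125.
  400 → container 1 (new)  [load 400/425]
  375 → container 2 (new)  [load 375/425]
  375 → container 3 (new)  [load 375/425]
  275 → container 4 (new)  [load 275/425]
  125 → container 4  [load 400/425]
  125 → container 5 (new)  [load 125/425]
5 containers opened.

5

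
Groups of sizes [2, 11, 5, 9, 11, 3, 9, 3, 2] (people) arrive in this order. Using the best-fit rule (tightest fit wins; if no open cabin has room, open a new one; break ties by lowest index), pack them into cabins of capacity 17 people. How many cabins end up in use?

4

  2 → cabin 1 (new)  [load 2/17]
  11 → cabin 1  [load 13/17]
  5 → cabin 2 (new)  [load 5/17]
  9 → cabin 2  [load 14/17]
  11 → cabin 3 (new)  [load 11/17]
  3 → cabin 2  [load 17/17]
  9 → cabin 4 (new)  [load 9/17]
  3 → cabin 1  [load 16/17]
  2 → cabin 3  [load 13/17]
4 cabins opened.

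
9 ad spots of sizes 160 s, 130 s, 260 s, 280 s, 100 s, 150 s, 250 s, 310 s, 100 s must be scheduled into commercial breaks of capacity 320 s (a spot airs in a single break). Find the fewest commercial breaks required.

Total = 310 + 280 + 260 + 250 + 160 + 150 + 130 + 100 + 100 = 1740 s.
Lower bound: ⌈1740/320⌉ = 6 commercial breaks.
A packing using 7 commercial breaks:
  break 1: 310 = 310
  break 2: 280 = 280
  break 3: 260 = 260
  break 4: 250 = 250
  break 5: 160 + 150 = 310
  break 6: 130 + 100 = 230
  break 7: 100 = 100
No arrangement into 6 commercial breaks stays within capacity, so 7 is optimal.

7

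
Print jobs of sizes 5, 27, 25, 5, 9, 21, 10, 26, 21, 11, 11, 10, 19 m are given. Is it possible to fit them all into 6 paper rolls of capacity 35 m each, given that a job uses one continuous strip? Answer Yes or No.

Yes

A valid assignment using 6 paper rolls:
  roll 1: 27 + 5 = 32
  roll 2: 26 + 9 = 35
  roll 3: 25 + 10 = 35
  roll 4: 21 + 11 = 32
  roll 5: 21 + 11 = 32
  roll 6: 19 + 10 + 5 = 34
Every load is within 35 m, so 6 paper rolls suffice.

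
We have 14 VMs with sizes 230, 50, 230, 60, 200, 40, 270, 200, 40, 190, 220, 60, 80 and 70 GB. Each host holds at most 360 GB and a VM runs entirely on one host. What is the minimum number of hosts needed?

Total = 270 + 230 + 230 + 220 + 200 + 200 + 190 + 80 + 70 + 60 + 60 + 50 + 40 + 40 = 1940 GB.
Lower bound: ⌈1940/360⌉ = 6 hosts.
Also, 7 VMs each exceed 180 GB, and no two of those can share a host, so at least 7 hosts are needed.
A packing using 7 hosts:
  host 1: 270 + 80 = 350
  host 2: 230 + 70 + 60 = 360
  host 3: 230 + 60 + 50 = 340
  host 4: 220 + 40 + 40 = 300
  host 5: 200 = 200
  host 6: 200 = 200
  host 7: 190 = 190
This matches the lower bound, so 7 is optimal.

7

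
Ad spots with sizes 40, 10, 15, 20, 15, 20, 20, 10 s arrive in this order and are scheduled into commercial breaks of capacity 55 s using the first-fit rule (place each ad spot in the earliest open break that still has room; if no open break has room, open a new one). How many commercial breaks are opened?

3

  40 → break 1 (new)  [load 40/55]
  10 → break 1  [load 50/55]
  15 → break 2 (new)  [load 15/55]
  20 → break 2  [load 35/55]
  15 → break 2  [load 50/55]
  20 → break 3 (new)  [load 20/55]
  20 → break 3  [load 40/55]
  10 → break 3  [load 50/55]
3 commercial breaks opened.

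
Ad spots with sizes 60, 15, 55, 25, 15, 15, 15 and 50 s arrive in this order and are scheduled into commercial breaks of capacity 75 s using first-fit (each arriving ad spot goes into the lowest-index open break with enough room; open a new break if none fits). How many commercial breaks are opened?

4

  60 → break 1 (new)  [load 60/75]
  15 → break 1  [load 75/75]
  55 → break 2 (new)  [load 55/75]
  25 → break 3 (new)  [load 25/75]
  15 → break 2  [load 70/75]
  15 → break 3  [load 40/75]
  15 → break 3  [load 55/75]
  50 → break 4 (new)  [load 50/75]
4 commercial breaks opened.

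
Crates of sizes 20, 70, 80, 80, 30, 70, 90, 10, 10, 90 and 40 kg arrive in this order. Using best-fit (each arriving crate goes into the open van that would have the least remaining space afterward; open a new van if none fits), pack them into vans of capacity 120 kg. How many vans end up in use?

  20 → van 1 (new)  [load 20/120]
  70 → van 1  [load 90/120]
  80 → van 2 (new)  [load 80/120]
  80 → van 3 (new)  [load 80/120]
  30 → van 1  [load 120/120]
  70 → van 4 (new)  [load 70/120]
  90 → van 5 (new)  [load 90/120]
  10 → van 5  [load 100/120]
  10 → van 5  [load 110/120]
  90 → van 6 (new)  [load 90/120]
  40 → van 2  [load 120/120]
6 vans opened.

6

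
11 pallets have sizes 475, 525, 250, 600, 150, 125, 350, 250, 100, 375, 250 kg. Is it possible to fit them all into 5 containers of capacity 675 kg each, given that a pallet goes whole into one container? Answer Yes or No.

Total = 3450 kg; ⌈3450/675⌉ = 6.
At least 6 containers are required, but only 5 are allowed.

No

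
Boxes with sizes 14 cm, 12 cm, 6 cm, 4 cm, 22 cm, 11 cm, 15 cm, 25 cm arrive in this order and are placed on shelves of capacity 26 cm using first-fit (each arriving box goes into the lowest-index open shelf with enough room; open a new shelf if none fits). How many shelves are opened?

  14 → shelf 1 (new)  [load 14/26]
  12 → shelf 1  [load 26/26]
  6 → shelf 2 (new)  [load 6/26]
  4 → shelf 2  [load 10/26]
  22 → shelf 3 (new)  [load 22/26]
  11 → shelf 2  [load 21/26]
  15 → shelf 4 (new)  [load 15/26]
  25 → shelf 5 (new)  [load 25/26]
5 shelves opened.

5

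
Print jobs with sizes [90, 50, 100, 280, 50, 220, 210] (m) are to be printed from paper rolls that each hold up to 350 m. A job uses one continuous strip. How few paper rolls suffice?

Total = 280 + 220 + 210 + 100 + 90 + 50 + 50 = 1000 m.
Lower bound: ⌈1000/350⌉ = 3 paper rolls.
A packing using 3 paper rolls:
  roll 1: 280 + 50 = 330
  roll 2: 220 + 100 = 320
  roll 3: 210 + 90 + 50 = 350
This matches the lower bound, so 3 is optimal.

3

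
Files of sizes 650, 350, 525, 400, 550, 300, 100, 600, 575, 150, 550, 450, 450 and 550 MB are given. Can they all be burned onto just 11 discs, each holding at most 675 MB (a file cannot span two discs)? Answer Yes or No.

Yes

A valid assignment using 11 discs:
  disc 1: 650 = 650
  disc 2: 600 = 600
  disc 3: 575 + 100 = 675
  disc 4: 550 = 550
  disc 5: 550 = 550
  disc 6: 550 = 550
  disc 7: 525 + 150 = 675
  disc 8: 450 = 450
  disc 9: 450 = 450
  disc 10: 400 = 400
  disc 11: 350 + 300 = 650
Every load is within 675 MB, so 11 discs suffice.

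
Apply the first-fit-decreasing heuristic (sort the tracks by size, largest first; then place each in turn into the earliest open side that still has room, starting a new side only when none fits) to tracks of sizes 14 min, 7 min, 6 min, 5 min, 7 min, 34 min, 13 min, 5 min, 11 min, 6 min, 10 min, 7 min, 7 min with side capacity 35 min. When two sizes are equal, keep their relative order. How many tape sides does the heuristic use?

4

Sorted descending: 34, 14, 13, 11, 10, 7, 7, 7, 7, 6, 6, 5, 5.
  34 → side 1 (new)  [load 34/35]
  14 → side 2 (new)  [load 14/35]
  13 → side 2  [load 27/35]
  11 → side 3 (new)  [load 11/35]
  10 → side 3  [load 21/35]
  7 → side 2  [load 34/35]
  7 → side 3  [load 28/35]
  7 → side 3  [load 35/35]
  7 → side 4 (new)  [load 7/35]
  6 → side 4  [load 13/35]
  6 → side 4  [load 19/35]
  5 → side 4  [load 24/35]
  5 → side 4  [load 29/35]
4 tape sides opened.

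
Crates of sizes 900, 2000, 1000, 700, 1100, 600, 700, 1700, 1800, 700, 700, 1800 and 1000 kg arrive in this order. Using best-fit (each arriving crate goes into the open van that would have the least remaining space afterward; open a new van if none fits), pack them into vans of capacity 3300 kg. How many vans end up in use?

5

  900 → van 1 (new)  [load 900/3300]
  2000 → van 1  [load 2900/3300]
  1000 → van 2 (new)  [load 1000/3300]
  700 → van 2  [load 1700/3300]
  1100 → van 2  [load 2800/3300]
  600 → van 3 (new)  [load 600/3300]
  700 → van 3  [load 1300/3300]
  1700 → van 3  [load 3000/3300]
  1800 → van 4 (new)  [load 1800/3300]
  700 → van 4  [load 2500/3300]
  700 → van 4  [load 3200/3300]
  1800 → van 5 (new)  [load 1800/3300]
  1000 → van 5  [load 2800/3300]
5 vans opened.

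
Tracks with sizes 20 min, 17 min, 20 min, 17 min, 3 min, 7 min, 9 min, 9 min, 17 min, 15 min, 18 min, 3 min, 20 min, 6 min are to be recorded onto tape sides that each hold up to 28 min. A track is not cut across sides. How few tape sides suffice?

Total = 20 + 20 + 20 + 18 + 17 + 17 + 17 + 15 + 9 + 9 + 7 + 6 + 3 + 3 = 181 min.
Lower bound: ⌈181/28⌉ = 7 tape sides.
Also, 8 tracks each exceed 14 min, and no two of those can share a side, so at least 8 tape sides are needed.
A packing using 8 tape sides:
  side 1: 20 + 7 = 27
  side 2: 20 + 6 = 26
  side 3: 20 + 3 + 3 = 26
  side 4: 18 + 9 = 27
  side 5: 17 + 9 = 26
  side 6: 17 = 17
  side 7: 17 = 17
  side 8: 15 = 15
This matches the lower bound, so 8 is optimal.

8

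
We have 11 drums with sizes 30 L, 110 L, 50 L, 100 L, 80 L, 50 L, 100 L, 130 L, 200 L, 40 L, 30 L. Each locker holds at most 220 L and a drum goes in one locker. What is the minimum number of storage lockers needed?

5

Total = 200 + 130 + 110 + 100 + 100 + 80 + 50 + 50 + 40 + 30 + 30 = 920 L.
Lower bound: ⌈920/220⌉ = 5 storage lockers.
A packing using 5 storage lockers:
  locker 1: 200 = 200
  locker 2: 130 + 80 = 210
  locker 3: 110 + 100 = 210
  locker 4: 100 + 50 + 50 = 200
  locker 5: 40 + 30 + 30 = 100
This matches the lower bound, so 5 is optimal.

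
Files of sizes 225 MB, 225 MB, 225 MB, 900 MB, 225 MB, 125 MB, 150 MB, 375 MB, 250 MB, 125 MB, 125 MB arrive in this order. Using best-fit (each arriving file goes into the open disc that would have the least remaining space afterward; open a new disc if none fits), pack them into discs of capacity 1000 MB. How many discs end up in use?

  225 → disc 1 (new)  [load 225/1000]
  225 → disc 1  [load 450/1000]
  225 → disc 1  [load 675/1000]
  900 → disc 2 (new)  [load 900/1000]
  225 → disc 1  [load 900/1000]
  125 → disc 3 (new)  [load 125/1000]
  150 → disc 3  [load 275/1000]
  375 → disc 3  [load 650/1000]
  250 → disc 3  [load 900/1000]
  125 → disc 4 (new)  [load 125/1000]
  125 → disc 4  [load 250/1000]
4 discs opened.

4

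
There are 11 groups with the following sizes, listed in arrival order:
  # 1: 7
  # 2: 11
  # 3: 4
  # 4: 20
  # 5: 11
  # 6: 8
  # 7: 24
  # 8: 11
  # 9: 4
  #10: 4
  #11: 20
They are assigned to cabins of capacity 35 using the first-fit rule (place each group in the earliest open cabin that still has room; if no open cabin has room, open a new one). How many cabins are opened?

4

  7 → cabin 1 (new)  [load 7/35]
  11 → cabin 1  [load 18/35]
  4 → cabin 1  [load 22/35]
  20 → cabin 2 (new)  [load 20/35]
  11 → cabin 1  [load 33/35]
  8 → cabin 2  [load 28/35]
  24 → cabin 3 (new)  [load 24/35]
  11 → cabin 3  [load 35/35]
  4 → cabin 2  [load 32/35]
  4 → cabin 4 (new)  [load 4/35]
  20 → cabin 4  [load 24/35]
4 cabins opened.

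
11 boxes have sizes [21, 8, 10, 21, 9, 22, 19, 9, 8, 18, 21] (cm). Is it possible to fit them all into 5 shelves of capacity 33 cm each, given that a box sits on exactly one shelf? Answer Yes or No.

No

Total = 166 cm; ⌈166/33⌉ = 6.
At least 6 shelves are required, but only 5 are allowed.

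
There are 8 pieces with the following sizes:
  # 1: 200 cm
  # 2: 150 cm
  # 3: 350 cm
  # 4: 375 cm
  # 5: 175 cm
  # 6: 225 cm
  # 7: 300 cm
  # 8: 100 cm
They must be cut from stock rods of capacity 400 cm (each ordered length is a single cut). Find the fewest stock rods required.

Total = 375 + 350 + 300 + 225 + 200 + 175 + 150 + 100 = 1875 cm.
Lower bound: ⌈1875/400⌉ = 5 stock rods.
A packing using 5 stock rods:
  stock rod 1: 375 = 375
  stock rod 2: 350 = 350
  stock rod 3: 300 + 100 = 400
  stock rod 4: 225 + 175 = 400
  stock rod 5: 200 + 150 = 350
This matches the lower bound, so 5 is optimal.

5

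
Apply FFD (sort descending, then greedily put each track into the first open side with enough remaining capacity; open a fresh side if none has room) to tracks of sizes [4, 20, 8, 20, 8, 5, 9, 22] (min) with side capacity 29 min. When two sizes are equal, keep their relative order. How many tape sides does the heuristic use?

Sorted descending: 22, 20, 20, 9, 8, 8, 5, 4.
  22 → side 1 (new)  [load 22/29]
  20 → side 2 (new)  [load 20/29]
  20 → side 3 (new)  [load 20/29]
  9 → side 2  [load 29/29]
  8 → side 3  [load 28/29]
  8 → side 4 (new)  [load 8/29]
  5 → side 1  [load 27/29]
  4 → side 4  [load 12/29]
4 tape sides opened.

4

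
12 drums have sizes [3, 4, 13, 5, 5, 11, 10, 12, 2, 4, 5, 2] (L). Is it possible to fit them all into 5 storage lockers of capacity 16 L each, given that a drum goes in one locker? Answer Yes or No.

Yes

A valid assignment using 5 storage lockers:
  locker 1: 13 + 3 = 16
  locker 2: 12 + 4 = 16
  locker 3: 11 + 5 = 16
  locker 4: 10 + 5 = 15
  locker 5: 5 + 4 + 2 + 2 = 13
Every load is within 16 L, so 5 storage lockers suffice.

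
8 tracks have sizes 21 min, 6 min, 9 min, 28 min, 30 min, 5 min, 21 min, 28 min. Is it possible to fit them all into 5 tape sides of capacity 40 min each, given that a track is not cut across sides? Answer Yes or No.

Yes

A valid assignment using 5 tape sides:
  side 1: 30 + 9 = 39
  side 2: 28 + 6 + 5 = 39
  side 3: 28 = 28
  side 4: 21 = 21
  side 5: 21 = 21
Every load is within 40 min, so 5 tape sides suffice.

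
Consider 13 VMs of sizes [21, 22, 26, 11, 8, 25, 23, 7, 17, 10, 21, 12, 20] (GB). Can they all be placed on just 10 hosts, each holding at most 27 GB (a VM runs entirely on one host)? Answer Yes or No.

A valid assignment using 10 hosts:
  host 1: 26 = 26
  host 2: 25 = 25
  host 3: 23 = 23
  host 4: 22 = 22
  host 5: 21 = 21
  host 6: 21 = 21
  host 7: 20 + 7 = 27
  host 8: 17 + 10 = 27
  host 9: 12 + 11 = 23
  host 10: 8 = 8
Every load is within 27 GB, so 10 hosts suffice.

Yes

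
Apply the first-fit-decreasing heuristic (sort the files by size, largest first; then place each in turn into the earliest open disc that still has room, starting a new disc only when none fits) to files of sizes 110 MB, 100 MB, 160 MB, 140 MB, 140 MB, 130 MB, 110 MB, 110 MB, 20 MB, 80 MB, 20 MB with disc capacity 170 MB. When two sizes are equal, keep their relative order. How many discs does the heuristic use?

9

Sorted descending: 160, 140, 140, 130, 110, 110, 110, 100, 80, 20, 20.
  160 → disc 1 (new)  [load 160/170]
  140 → disc 2 (new)  [load 140/170]
  140 → disc 3 (new)  [load 140/170]
  130 → disc 4 (new)  [load 130/170]
  110 → disc 5 (new)  [load 110/170]
  110 → disc 6 (new)  [load 110/170]
  110 → disc 7 (new)  [load 110/170]
  100 → disc 8 (new)  [load 100/170]
  80 → disc 9 (new)  [load 80/170]
  20 → disc 2  [load 160/170]
  20 → disc 3  [load 160/170]
9 discs opened.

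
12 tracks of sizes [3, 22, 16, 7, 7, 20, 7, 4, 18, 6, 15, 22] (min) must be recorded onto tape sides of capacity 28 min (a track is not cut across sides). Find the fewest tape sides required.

6

Total = 22 + 22 + 20 + 18 + 16 + 15 + 7 + 7 + 7 + 6 + 4 + 3 = 147 min.
Lower bound: ⌈147/28⌉ = 6 tape sides.
A packing using 6 tape sides:
  side 1: 22 + 6 = 28
  side 2: 22 + 4 = 26
  side 3: 20 + 7 = 27
  side 4: 18 + 7 + 3 = 28
  side 5: 16 + 7 = 23
  side 6: 15 = 15
This matches the lower bound, so 6 is optimal.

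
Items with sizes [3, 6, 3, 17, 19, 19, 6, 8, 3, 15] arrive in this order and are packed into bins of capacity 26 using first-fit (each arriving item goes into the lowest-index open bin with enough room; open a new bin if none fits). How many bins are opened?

5

  3 → bin 1 (new)  [load 3/26]
  6 → bin 1  [load 9/26]
  3 → bin 1  [load 12/26]
  17 → bin 2 (new)  [load 17/26]
  19 → bin 3 (new)  [load 19/26]
  19 → bin 4 (new)  [load 19/26]
  6 → bin 1  [load 18/26]
  8 → bin 1  [load 26/26]
  3 → bin 2  [load 20/26]
  15 → bin 5 (new)  [load 15/26]
5 bins opened.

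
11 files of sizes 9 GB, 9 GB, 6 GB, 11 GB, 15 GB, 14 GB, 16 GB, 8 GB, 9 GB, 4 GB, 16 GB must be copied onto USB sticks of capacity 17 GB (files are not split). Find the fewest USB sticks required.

Total = 16 + 16 + 15 + 14 + 11 + 9 + 9 + 9 + 8 + 6 + 4 = 117 GB.
Lower bound: ⌈117/17⌉ = 7 USB sticks.
Also, 8 files each exceed 17/2 GB, and no two of those can share a USB stick, so at least 8 USB sticks are needed.
A packing using 8 USB sticks:
  USB stick 1: 16 = 16
  USB stick 2: 16 = 16
  USB stick 3: 15 = 15
  USB stick 4: 14 = 14
  USB stick 5: 11 + 6 = 17
  USB stick 6: 9 + 8 = 17
  USB stick 7: 9 + 4 = 13
  USB stick 8: 9 = 9
This matches the lower bound, so 8 is optimal.

8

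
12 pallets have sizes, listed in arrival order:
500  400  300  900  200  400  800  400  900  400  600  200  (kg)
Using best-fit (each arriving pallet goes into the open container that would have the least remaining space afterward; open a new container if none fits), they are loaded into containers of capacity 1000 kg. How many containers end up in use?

  500 → container 1 (new)  [load 500/1000]
  400 → container 1  [load 900/1000]
  300 → container 2 (new)  [load 300/1000]
  900 → container 3 (new)  [load 900/1000]
  200 → container 2  [load 500/1000]
  400 → container 2  [load 900/1000]
  800 → container 4 (new)  [load 800/1000]
  400 → container 5 (new)  [load 400/1000]
  900 → container 6 (new)  [load 900/1000]
  400 → container 5  [load 800/1000]
  600 → container 7 (new)  [load 600/1000]
  200 → container 4  [load 1000/1000]
7 containers opened.

7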